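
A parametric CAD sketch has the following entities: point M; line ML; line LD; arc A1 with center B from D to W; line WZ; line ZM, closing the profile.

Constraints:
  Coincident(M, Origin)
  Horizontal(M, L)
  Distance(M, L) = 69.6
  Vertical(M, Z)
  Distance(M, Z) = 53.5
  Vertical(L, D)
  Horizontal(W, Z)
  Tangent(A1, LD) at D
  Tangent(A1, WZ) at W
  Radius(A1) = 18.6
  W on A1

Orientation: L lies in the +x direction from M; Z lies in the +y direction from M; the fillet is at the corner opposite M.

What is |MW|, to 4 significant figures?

73.91

The virtual corner opposite M is at (69.60, 53.50). Tangency of A1 to LD means the radius BD is perpendicular to LD and since A1 is tangent to WZ there, BW ⟂ WZ, with radius 18.6, so the center B sits 18.6 in from both sides at B = (51.00, 34.90). That places the tangent points at D = (69.60, 34.90) on LD and W = (51.00, 53.50) on WZ. Then |MW| = |W − M| = 73.91.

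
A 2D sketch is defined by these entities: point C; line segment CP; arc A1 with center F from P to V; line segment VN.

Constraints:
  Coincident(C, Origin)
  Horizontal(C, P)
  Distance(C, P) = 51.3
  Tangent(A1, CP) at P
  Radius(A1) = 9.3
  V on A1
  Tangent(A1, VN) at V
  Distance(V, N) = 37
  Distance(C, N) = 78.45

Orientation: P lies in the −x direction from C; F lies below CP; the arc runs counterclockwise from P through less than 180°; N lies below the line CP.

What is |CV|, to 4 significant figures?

61.14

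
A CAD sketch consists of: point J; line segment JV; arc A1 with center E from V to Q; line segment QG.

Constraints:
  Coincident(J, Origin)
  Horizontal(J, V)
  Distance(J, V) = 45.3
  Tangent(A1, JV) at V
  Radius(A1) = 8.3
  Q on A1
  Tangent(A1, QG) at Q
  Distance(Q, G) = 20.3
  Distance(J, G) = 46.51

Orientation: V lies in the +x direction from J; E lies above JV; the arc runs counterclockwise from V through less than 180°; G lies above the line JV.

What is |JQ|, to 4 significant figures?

53.08

J is at the origin; J and V share the same y with |JV| = 45.3 and V on the +x side, so V = (45.30, 0.000). The tangent condition forces EV to be normal to JV, so E = V + (0, 8.3) = (45.30, 8.300). Since EQ ⟂ QG (tangency), |EG| = √(8.3² + 20.3²) = 21.93 regardless of where Q sits on A1. So G lies on both circle(J, 46.51) and circle(E, 21.93); the above-JV intersection is G = (36.76, 28.50). Q is the foot of the tangent from G: Q = (51.15, 14.19).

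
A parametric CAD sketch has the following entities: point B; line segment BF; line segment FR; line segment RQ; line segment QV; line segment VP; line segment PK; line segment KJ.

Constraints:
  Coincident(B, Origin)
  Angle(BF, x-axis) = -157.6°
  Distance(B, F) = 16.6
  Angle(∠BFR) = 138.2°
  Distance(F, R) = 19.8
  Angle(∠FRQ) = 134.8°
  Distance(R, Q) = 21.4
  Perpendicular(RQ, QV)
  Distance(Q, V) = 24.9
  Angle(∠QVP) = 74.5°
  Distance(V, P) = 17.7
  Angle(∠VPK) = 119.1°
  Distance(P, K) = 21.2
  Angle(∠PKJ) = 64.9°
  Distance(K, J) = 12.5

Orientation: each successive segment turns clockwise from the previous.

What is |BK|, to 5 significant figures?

34.146

∠QVP = 74.5° gives VP at -80.100° from the x-axis; with |VP| = 17.7, P = (-17.666, 12.826). ∠VPK = 119.1° gives PK at -141.00° from the x-axis; with |PK| = 21.2, K = (-34.142, -0.51515). Then |BK| = |K − B| = 34.146.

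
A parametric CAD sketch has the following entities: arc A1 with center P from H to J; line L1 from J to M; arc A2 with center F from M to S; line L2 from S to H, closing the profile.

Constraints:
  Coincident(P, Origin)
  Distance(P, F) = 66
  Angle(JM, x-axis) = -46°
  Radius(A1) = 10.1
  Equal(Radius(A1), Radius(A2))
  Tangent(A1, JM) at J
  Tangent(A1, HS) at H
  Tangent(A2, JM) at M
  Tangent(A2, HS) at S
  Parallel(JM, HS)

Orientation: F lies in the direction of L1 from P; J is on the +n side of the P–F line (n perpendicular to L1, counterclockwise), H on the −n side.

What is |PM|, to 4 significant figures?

66.77

Tangency of A1 to both parallel lines with radius 10.1 puts J and H at P ± 10.1·n: J = (7.265, 7.016), H = (-7.265, -7.016). Equal radii place M and S the same way about F: M = F + 10.1·n = (53.11, -40.46), S = F − 10.1·n = (38.58, -54.49). Then |PM| = |M − P| = 66.77.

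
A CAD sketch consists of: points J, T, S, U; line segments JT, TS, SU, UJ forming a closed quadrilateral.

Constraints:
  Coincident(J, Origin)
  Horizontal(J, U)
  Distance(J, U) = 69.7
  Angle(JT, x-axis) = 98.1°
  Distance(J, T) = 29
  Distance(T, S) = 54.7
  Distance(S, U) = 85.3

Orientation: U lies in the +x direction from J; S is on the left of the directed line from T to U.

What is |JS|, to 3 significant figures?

78.5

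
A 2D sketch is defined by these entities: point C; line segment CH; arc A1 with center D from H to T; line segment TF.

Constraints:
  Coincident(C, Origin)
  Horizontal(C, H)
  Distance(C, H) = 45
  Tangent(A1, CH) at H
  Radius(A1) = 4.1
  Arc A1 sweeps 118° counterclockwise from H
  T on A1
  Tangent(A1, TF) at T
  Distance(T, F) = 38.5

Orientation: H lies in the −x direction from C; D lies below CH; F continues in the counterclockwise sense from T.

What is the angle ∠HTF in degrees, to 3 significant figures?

121°

On A1, H sits at bearing 90° from D; a 118° counterclockwise sweep puts T at bearing 208°, so T = D + 4.1·(cos 208°, sin 208°) = (-48.6, -6.02). Tangency of A1 to TF means the radius DT is perpendicular to TF, so TF runs along (−sin 208°, cos 208°); with |TF| = 38.5, F = (-30.5, -40.0). Then cos ∠HTF = TH·TF / (|TH||TF|), giving 121°.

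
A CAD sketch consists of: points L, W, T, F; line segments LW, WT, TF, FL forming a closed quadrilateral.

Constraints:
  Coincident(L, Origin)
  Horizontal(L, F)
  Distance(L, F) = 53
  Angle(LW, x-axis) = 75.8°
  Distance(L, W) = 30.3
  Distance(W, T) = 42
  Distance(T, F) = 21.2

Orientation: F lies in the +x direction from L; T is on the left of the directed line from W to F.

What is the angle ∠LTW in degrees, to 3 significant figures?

35.0°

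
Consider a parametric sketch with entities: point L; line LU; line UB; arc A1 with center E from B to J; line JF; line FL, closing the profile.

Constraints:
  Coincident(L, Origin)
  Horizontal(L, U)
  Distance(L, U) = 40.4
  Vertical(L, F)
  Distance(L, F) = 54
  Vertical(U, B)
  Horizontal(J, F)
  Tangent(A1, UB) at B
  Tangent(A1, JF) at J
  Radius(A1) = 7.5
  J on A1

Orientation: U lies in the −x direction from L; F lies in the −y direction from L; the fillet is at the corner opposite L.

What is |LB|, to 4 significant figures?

61.60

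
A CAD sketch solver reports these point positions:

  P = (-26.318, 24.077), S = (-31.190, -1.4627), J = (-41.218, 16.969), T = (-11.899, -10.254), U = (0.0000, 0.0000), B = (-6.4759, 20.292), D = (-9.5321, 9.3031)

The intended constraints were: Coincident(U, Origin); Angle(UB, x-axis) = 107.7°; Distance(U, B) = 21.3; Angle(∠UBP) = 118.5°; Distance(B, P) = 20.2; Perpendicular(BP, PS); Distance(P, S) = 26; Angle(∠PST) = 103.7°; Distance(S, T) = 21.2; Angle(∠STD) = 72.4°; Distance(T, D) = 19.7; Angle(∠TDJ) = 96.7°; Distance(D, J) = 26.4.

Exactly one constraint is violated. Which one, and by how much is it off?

Distance(D, J) = 26.4 — off by 6.20.

U = (0.00, 0.00) ✓; UB at 107.7° ✓; |UB| = 21.30 ✓; ∠UBP = 118.5° ✓; |BP| = 20.20 ✓; ∠(BP, PS) = 90.00° ✓; |PS| = 26.00 ✓; ∠PST = 103.7° ✓; |ST| = 21.20 ✓; ∠STD = 72.40° ✓; |TD| = 19.70 ✓; ∠TDJ = 96.70° ✓; |DJ| = 32.60 ✗.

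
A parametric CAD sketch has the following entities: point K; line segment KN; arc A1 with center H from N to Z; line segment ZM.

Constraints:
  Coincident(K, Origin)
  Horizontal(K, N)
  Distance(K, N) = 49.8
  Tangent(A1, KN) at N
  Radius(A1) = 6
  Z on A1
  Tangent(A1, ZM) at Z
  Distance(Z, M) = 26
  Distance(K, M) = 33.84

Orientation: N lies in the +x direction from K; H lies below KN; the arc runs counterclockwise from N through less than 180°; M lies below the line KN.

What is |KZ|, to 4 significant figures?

45.59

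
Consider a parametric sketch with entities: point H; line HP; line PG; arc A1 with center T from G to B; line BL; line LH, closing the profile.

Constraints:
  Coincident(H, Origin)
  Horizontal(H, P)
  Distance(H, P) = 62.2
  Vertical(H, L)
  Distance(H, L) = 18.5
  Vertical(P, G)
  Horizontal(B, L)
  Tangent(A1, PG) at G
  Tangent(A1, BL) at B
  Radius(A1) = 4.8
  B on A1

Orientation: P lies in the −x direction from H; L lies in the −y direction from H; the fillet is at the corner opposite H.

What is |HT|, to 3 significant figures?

59.0

H is at the origin; H and P share the same y with |HP| = 62.2 and P on the −x side, so P = (-62.2, 0.00). H and L share the same x with |HL| = 18.5 and L on the −y side, so L = (0.00, -18.5). The virtual corner opposite H is at (-62.2, -18.5). Tangency of A1 to PG means the radius TG is perpendicular to PG and the tangent condition forces TB to be normal to BL, with radius 4.8, so the center T sits 4.8 in from both sides at T = (-57.4, -13.7). Then |HT| = |T − H| = 59.0.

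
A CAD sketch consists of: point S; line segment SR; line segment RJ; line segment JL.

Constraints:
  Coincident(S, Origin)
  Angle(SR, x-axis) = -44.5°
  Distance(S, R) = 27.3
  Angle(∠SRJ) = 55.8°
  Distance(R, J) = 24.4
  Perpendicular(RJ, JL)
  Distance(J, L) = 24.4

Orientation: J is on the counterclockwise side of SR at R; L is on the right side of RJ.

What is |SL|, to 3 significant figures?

47.8

S is at the origin; SR runs at -44.5° with length 27.3, so R = 27.3·(cos -44.5°, sin -44.5°) = (19.5, -19.1). ∠SRJ = 55.8°, so RJ runs at -44.5° + (180° − 55.8°) = 79.7° from the x-axis; with |RJ| = 24.4, J = R + 24.4·(cos 79.7°, sin 79.7°) = (23.8, 4.87). The perpendicularity gives JL at right angles to RJ; with |JL| = 24.4 on the right of RJ, L = J + 24.4·(0.984, -0.179) = (47.8, 0.509). Then |SL| = |L − S| = 47.8.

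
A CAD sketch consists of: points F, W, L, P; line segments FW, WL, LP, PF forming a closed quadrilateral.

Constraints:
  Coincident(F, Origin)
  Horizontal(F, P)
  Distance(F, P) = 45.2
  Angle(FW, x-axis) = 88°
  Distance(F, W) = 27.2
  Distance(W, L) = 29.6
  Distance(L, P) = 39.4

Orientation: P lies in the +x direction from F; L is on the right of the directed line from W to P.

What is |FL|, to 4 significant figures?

6.186

F is at the origin; F and P share the same y with |FP| = 45.2 and P in +x, so P = (45.2, 0). FW runs at 88.0° with |FW| = 27.2, so W = (0.9493, 27.18). L is determined by |WL| = 29.6 and |LP| = 39.4 together: it lies at the intersection of circle(W, 29.6) and circle(P, 39.4). With |WP| = 51.93, the foot of the radical line on WP is 19.46 from W and the perpendicular offset is √(29.6² − 19.46²) = 22.31. Taking the right-of-WP solution: L = (5.851, -2.008).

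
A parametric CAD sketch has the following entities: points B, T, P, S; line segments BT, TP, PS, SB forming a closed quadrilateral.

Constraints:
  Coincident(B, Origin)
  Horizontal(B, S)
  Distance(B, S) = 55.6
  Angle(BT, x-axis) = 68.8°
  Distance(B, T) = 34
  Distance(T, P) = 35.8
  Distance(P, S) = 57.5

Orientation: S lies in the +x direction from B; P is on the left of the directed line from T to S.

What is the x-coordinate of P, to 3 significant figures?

39.3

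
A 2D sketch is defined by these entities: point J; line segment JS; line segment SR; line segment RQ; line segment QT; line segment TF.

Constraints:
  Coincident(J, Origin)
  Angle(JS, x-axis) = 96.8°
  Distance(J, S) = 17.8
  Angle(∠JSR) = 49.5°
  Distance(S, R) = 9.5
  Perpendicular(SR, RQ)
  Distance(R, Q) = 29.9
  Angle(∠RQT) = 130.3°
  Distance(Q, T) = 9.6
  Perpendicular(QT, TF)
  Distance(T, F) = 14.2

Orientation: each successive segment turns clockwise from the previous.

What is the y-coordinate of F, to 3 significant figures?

0.531

J is at the origin; JS runs at 96.8° with length 17.8, so S = (-2.11, 17.7). ∠JSR = 49.5° gives SR at -33.7° from the x-axis; with |SR| = 9.5, R = (5.80, 12.4). SR ⟂ RQ, so RQ runs at -124°; with |RQ| = 29.9, Q = (-10.8, -12.5). ∠RQT = 130.3° gives QT at -173° from the x-axis; with |QT| = 9.6, T = (-20.3, -13.6). QT ⟂ TF, so TF runs at 96.6°; with |TF| = 14.2, F = (-22.0, 0.531). So F.y = 0.531.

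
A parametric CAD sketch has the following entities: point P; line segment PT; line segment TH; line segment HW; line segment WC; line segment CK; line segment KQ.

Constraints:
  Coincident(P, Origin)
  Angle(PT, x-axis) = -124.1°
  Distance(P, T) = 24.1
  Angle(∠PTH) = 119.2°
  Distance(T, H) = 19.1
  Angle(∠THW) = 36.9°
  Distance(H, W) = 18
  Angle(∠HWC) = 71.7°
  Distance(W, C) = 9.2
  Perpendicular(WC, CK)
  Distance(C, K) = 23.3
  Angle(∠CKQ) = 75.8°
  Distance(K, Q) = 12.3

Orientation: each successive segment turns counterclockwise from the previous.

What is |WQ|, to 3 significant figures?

20.5

P is at the origin; PT runs at -124.1° with length 24.1, so T = (-13.5, -20.0). ∠PTH = 119.2° gives TH at -63.3° from the x-axis; with |TH| = 19.1, H = (-4.93, -37.0). ∠THW = 36.9° gives HW at 79.8° from the x-axis; with |HW| = 18.0, W = (-1.74, -19.3). ∠HWC = 71.7° gives WC at -172° from the x-axis; with |WC| = 9.2, C = (-10.9, -20.6). The perpendicularity gives CK at right angles to WC, so CK runs at -81.9°; with |CK| = 23.3, K = (-7.57, -43.7). ∠CKQ = 75.8° gives KQ at 22.3° from the x-axis; with |KQ| = 12.3, Q = (3.81, -39.0). Then |WQ| = |Q − W| = 20.5.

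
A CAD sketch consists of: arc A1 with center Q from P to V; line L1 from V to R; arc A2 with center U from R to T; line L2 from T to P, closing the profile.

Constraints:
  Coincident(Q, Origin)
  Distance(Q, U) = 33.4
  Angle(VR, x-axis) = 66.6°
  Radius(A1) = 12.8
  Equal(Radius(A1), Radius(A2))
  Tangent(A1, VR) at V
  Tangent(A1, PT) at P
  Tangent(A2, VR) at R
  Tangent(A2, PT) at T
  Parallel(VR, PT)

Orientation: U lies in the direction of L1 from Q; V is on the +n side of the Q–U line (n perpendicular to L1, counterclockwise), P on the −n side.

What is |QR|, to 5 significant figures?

35.769

Tangency of A1 to both parallel lines with radius 12.8 puts V and P at Q ± 12.8·n: V = (-11.747, 5.0835), P = (11.747, -5.0835). Equal radii place R and T the same way about U: R = U + 12.8·n = (1.5175, 35.736), T = U − 12.8·n = (25.012, 25.570). Then |QR| = |R − Q| = 35.769.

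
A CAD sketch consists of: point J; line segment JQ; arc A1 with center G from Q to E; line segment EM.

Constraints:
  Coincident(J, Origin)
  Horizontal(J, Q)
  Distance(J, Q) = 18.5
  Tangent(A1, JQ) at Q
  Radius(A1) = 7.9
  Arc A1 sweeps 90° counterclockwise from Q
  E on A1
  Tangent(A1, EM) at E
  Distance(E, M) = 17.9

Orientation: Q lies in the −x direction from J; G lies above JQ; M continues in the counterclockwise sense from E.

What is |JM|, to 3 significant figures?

27.9

On A1, Q sits at bearing -90° from G; a 90° counterclockwise sweep puts E at bearing 0°, so E = G + 7.9·(cos 0°, sin 0°) = (-10.6, 7.90). Tangency of A1 to EM means the radius GE is perpendicular to EM, so EM runs along (−sin 0°, cos 0°); with |EM| = 17.9, M = (-10.6, 25.8). Then |JM| = |M − J| = 27.9.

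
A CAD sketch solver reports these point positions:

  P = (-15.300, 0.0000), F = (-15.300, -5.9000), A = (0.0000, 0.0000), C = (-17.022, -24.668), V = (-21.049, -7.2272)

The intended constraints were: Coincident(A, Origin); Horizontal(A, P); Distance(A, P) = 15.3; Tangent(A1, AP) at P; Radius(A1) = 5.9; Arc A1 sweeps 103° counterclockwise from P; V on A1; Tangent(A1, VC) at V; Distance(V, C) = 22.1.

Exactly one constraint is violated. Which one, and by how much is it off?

Distance(V, C) = 22.1 — off by 4.20.

A = (0.00, 0.00) ✓; A.y = 0.00, P.y = 0.00 ✓; |AP| = 15.30 ✓; ∠(FP, PA) = 90.00° ✓; |FP| = 5.900 ✓; bearing(F→V) − bearing(F→P) = 103.0° ✓; |FV| = 5.900 ✓; ∠(FV, VC) = 90.00° ✓; |VC| = 17.90 ✗.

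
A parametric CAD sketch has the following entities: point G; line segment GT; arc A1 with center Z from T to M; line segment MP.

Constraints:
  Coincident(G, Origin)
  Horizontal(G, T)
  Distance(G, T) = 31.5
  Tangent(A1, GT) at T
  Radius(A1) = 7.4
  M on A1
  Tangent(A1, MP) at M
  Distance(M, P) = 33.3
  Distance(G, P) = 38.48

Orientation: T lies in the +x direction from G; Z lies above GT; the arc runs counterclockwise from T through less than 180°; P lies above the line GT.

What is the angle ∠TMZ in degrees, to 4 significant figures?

22.47°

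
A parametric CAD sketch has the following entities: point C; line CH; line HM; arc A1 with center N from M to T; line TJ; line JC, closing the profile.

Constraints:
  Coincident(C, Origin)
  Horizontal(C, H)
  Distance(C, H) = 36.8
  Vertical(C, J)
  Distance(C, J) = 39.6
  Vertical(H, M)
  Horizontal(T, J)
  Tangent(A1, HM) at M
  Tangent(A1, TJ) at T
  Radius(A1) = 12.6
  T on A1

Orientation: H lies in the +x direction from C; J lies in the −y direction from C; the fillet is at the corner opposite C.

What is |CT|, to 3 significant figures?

46.4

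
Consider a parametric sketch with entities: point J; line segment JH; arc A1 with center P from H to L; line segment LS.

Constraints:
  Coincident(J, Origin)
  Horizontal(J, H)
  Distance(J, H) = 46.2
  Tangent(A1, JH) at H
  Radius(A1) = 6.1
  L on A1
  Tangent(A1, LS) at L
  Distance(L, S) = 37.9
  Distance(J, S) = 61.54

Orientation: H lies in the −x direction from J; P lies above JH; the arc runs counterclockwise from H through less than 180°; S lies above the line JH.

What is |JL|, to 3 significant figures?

40.6

J is at the origin; J and H share the same y with |JH| = 46.2 and H on the −x side, so H = (-46.2, 0.00). The tangent condition forces PH to be normal to JH, so P = H + (0, 6.1) = (-46.2, 6.10). Since PL ⟂ LS (tangency), |PS| = √(6.1² + 37.9²) = 38.4 regardless of where L sits on A1. So S lies on both circle(J, 61.54) and circle(P, 38.4); the above-JH intersection is S = (-42.7, 44.3). L is the foot of the tangent from S: L = (-40.1, 6.51).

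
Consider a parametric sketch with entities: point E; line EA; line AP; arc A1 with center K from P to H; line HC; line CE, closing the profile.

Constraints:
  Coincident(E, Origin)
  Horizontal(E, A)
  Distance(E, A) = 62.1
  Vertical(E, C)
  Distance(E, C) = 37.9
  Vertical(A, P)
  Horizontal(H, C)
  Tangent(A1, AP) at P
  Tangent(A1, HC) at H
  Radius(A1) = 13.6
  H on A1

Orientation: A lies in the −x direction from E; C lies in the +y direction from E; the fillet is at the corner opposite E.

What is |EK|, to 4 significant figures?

54.25

EC is vertical with |EC| = 37.9 and C on the +y side, so C = (0.000, 37.90). The virtual corner opposite E is at (-62.10, 37.90). Tangency of A1 to AP means the radius KP is perpendicular to AP and tangency of A1 to HC means the radius KH is perpendicular to HC, with radius 13.6, so the center K sits 13.6 in from both sides at K = (-48.50, 24.30). Then |EK| = |K − E| = 54.25.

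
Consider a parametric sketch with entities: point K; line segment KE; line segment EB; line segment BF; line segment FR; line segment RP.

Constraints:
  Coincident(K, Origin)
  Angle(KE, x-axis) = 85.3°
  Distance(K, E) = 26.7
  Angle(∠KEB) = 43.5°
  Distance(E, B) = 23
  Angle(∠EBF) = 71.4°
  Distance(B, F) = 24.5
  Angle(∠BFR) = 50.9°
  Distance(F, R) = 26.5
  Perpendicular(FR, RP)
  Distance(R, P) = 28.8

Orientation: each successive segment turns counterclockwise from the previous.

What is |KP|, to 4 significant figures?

33.49

K is at the origin; KE runs at 85.3° with length 26.7, so E = (2.188, 26.61). ∠KEB = 43.5° gives EB at -138.2° from the x-axis; with |EB| = 23.0, B = (-14.96, 11.28). ∠EBF = 71.4° gives BF at -29.60° from the x-axis; with |BF| = 24.5, F = (6.344, -0.8216). ∠BFR = 50.9° gives FR at 99.50° from the x-axis; with |FR| = 26.5, R = (1.971, 25.31). FR ⟂ RP, so RP runs at -170.5°; with |RP| = 28.8, P = (-26.43, 20.56). Then |KP| = |P − K| = 33.49.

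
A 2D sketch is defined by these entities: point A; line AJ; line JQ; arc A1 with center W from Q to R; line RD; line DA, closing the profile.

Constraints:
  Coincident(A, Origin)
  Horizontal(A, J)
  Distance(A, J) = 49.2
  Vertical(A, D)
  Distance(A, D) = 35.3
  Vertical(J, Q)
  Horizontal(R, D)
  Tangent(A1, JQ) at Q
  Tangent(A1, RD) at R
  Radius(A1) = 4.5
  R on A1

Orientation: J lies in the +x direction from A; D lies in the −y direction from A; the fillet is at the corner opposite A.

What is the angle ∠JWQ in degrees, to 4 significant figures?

81.69°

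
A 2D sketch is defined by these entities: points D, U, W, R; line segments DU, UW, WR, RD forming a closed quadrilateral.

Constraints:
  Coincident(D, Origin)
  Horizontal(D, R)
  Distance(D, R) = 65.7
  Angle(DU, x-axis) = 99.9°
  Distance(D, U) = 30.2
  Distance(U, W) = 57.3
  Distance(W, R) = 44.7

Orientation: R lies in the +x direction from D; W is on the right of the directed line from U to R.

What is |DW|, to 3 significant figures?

31.4

D is at the origin; DR is horizontal with |DR| = 65.7 and R in +x, so R = (65.7, 0). DU runs at 99.9° with |DU| = 30.2, so U = (-5.19, 29.8). W is determined by |UW| = 57.3 and |WR| = 44.7 together: it lies at the intersection of circle(U, 57.3) and circle(R, 44.7). With |UR| = 76.9, the foot of the radical line on UR is 46.8 from U and the perpendicular offset is √(57.3² − 46.8²) = 33.1. Taking the right-of-UR solution: W = (25.2, -18.8).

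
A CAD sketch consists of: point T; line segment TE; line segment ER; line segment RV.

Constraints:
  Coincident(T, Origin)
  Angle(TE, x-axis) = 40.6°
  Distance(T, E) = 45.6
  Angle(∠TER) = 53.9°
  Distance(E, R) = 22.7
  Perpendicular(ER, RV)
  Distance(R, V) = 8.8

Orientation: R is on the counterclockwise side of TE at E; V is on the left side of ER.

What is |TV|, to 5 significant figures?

28.352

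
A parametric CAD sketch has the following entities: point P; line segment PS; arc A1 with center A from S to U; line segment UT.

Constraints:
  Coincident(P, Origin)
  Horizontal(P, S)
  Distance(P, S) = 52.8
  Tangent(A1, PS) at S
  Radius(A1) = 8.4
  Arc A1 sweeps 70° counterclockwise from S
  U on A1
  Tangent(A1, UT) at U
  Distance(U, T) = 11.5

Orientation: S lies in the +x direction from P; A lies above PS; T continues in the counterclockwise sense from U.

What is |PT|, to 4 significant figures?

66.66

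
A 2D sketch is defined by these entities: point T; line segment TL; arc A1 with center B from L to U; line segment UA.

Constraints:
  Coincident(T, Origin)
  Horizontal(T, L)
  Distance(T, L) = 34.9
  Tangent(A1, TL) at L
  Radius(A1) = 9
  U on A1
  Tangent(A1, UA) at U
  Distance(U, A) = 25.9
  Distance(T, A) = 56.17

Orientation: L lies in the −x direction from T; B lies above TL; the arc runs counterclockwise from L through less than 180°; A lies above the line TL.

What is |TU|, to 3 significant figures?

31.5

Checks: ∠(BL, LT) = 90.00° ✓; |BL| = 9.000 ✓; |BU| = 9.000 ✓; ∠(BU, UA) = 90.00° ✓; |UA| = 25.90 ✓; |TA| = 56.17 ✓.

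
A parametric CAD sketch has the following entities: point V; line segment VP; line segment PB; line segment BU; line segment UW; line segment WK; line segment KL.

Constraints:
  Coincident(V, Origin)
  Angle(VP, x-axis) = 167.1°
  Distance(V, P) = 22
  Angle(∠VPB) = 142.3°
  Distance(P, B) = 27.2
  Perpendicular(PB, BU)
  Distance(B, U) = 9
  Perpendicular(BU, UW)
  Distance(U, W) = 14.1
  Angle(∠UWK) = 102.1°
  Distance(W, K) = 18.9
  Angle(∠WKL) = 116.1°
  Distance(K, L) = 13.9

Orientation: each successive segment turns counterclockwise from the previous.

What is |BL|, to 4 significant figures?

19.43

V is at the origin; VP runs at 167.1° with length 22.0, so P = (-21.44, 4.912). ∠VPB = 142.3° gives PB at -155.2° from the x-axis; with |PB| = 27.2, B = (-46.14, -6.498). The perpendicularity gives BU at right angles to PB, so BU runs at -65.20°; with |BU| = 9.0, U = (-42.36, -14.67). The perpendicularity gives UW at right angles to BU, so UW runs at 24.80°; with |UW| = 14.1, W = (-29.56, -8.753). ∠UWK = 102.1° gives WK at 102.7° from the x-axis; with |WK| = 18.9, K = (-33.72, 9.684). ∠WKL = 116.1° gives KL at 166.6° from the x-axis; with |KL| = 13.9, L = (-47.24, 12.91). Then |BL| = |L − B| = 19.43.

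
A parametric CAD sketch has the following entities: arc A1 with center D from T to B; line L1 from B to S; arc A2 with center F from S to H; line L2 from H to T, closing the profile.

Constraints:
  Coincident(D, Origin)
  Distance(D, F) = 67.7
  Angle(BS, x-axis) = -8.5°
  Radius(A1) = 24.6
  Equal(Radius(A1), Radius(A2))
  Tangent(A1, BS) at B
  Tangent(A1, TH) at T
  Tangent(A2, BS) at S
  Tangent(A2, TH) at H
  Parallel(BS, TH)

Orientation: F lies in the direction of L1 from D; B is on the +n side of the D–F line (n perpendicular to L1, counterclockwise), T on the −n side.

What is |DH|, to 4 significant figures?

72.03

The slot axis is L1's direction at -8.5°, so u = (cos -8.5°, sin -8.5°) = (0.9890, -0.1478) and n = (−sin -8.5°, cos -8.5°) = (0.1478, 0.9890). D is at the origin and F lies 67.7 along u from D, so F = 67.7·u = (66.96, -10.01). Tangency of A1 to both parallel lines with radius 24.6 puts B and T at D ± 24.6·n: B = (3.636, 24.33), T = (-3.636, -24.33). Equal radii place S and H the same way about F: S = F + 24.6·n = (70.59, 14.32), H = F − 24.6·n = (63.32, -34.34). Then |DH| = |H − D| = 72.03.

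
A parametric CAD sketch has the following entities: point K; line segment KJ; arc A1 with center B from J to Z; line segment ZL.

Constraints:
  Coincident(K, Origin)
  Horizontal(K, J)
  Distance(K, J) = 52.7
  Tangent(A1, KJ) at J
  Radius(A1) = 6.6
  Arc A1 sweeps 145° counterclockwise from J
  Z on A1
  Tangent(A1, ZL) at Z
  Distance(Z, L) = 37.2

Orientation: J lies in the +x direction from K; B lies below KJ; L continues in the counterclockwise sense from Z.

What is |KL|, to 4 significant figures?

86.10

K is at the origin; KJ is horizontal with |KJ| = 52.7 and J on the +x side, so J = (52.70, 0.000). Since A1 is tangent to KJ there, BJ ⟂ KJ, so B = J + (0, -6.6) = (52.70, -6.600). On A1, J sits at bearing 90° from B; a 145° counterclockwise sweep puts Z at bearing 235°, so Z = B + 6.6·(cos 235°, sin 235°) = (48.91, -12.01). A1 meets ZL tangentially, so BZ is at right angles to ZL, so ZL runs along (−sin 235°, cos 235°); with |ZL| = 37.2, L = (79.39, -33.34). Then |KL| = |L − K| = 86.10.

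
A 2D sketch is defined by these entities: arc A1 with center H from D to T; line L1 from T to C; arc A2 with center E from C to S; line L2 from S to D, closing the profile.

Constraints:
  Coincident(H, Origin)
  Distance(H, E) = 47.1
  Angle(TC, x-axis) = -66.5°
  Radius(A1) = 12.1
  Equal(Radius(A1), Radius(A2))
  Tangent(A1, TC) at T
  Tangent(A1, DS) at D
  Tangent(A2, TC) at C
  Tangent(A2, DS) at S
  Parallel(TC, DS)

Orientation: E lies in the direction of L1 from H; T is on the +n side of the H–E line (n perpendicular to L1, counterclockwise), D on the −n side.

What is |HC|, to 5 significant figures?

48.629

The slot axis is L1's direction at -66.5°, so u = (cos -66.5°, sin -66.5°) = (0.39875, -0.91706) and n = (−sin -66.5°, cos -66.5°) = (0.91706, 0.39875). H is at the origin and E lies 47.1 along u from H, so E = 47.1·u = (18.781, -43.194). Tangency of A1 to both parallel lines with radius 12.1 puts T and D at H ± 12.1·n: T = (11.096, 4.8249), D = (-11.096, -4.8249). Equal radii place C and S the same way about E: C = E + 12.1·n = (29.878, -38.369), S = E − 12.1·n = (7.6847, -48.018). Then |HC| = |C − H| = 48.629.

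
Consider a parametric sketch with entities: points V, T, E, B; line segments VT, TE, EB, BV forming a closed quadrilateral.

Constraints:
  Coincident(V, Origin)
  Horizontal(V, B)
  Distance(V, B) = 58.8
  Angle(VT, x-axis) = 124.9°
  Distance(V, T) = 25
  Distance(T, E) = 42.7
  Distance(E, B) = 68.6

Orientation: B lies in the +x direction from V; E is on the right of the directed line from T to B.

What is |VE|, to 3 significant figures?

22.4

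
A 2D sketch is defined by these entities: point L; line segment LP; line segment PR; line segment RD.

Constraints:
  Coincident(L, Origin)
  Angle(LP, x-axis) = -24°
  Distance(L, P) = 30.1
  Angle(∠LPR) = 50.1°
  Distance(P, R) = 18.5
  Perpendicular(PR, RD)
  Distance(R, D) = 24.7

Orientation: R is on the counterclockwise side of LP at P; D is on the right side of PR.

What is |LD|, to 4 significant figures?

47.80

∠LPR = 50.1°, so PR runs at -24.0° + (180° − 50.1°) = 105.9° from the x-axis; with |PR| = 18.5, R = P + 18.5·(cos 105.9°, sin 105.9°) = (22.43, 5.549). The perpendicularity gives RD at right angles to PR; with |RD| = 24.7 on the right of PR, D = R + 24.7·(0.9617, 0.2740) = (46.18, 12.32). Then |LD| = |D − L| = 47.80.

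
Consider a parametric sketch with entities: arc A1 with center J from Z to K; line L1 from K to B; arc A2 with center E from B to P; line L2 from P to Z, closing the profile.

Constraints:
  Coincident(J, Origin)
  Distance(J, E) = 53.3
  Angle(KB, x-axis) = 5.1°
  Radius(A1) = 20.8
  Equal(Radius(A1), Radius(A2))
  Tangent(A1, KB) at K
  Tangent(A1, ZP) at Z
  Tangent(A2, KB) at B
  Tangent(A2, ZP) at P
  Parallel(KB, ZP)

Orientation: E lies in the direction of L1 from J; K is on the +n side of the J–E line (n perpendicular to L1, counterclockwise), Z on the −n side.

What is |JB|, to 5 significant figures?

57.215

The slot axis is L1's direction at 5.1°, so u = (cos 5.1°, sin 5.1°) = (0.99604, 0.088894) and n = (−sin 5.1°, cos 5.1°) = (-0.088894, 0.99604). J is at the origin and E lies 53.3 along u from J, so E = 53.3·u = (53.089, 4.7381). Tangency of A1 to both parallel lines with radius 20.8 puts K and Z at J ± 20.8·n: K = (-1.8490, 20.718), Z = (1.8490, -20.718). Equal radii place B and P the same way about E: B = E + 20.8·n = (51.240, 25.456), P = E − 20.8·n = (54.938, -15.980). Then |JB| = |B − J| = 57.215.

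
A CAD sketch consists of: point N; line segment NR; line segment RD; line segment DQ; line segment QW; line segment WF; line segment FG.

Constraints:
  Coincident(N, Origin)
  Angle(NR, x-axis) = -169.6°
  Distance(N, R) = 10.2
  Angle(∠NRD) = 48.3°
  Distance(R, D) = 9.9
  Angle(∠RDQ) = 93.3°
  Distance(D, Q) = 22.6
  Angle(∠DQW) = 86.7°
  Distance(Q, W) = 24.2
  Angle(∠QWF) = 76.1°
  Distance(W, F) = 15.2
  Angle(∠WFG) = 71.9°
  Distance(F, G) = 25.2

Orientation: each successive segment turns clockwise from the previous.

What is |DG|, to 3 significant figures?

21.3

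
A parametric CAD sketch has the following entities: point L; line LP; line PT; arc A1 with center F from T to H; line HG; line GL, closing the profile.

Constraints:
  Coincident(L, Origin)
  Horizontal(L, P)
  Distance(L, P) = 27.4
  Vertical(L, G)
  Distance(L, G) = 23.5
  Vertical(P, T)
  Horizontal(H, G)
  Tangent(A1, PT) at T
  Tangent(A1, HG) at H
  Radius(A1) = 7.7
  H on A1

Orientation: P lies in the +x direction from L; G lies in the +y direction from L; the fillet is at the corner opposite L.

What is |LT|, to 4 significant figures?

31.63

The virtual corner opposite L is at (27.40, 23.50). A1 meets PT tangentially, so FT is at right angles to PT and tangency of A1 to HG means the radius FH is perpendicular to HG, with radius 7.7, so the center F sits 7.7 in from both sides at F = (19.70, 15.80). That places the tangent points at T = (27.40, 15.80) on PT and H = (19.70, 23.50) on HG. Then |LT| = |T − L| = 31.63.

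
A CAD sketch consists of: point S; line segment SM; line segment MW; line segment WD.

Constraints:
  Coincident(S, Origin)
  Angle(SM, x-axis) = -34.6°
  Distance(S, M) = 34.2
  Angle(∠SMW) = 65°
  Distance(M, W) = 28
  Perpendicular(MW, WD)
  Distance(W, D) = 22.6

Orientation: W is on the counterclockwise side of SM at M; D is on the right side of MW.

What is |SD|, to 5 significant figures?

55.281

S is at the origin; SM runs at -34.6° with length 34.2, so M = 34.2·(cos -34.6°, sin -34.6°) = (28.151, -19.420). ∠SMW = 65.0°, so MW runs at -34.6° + (180° − 65.0°) = 80.400° from the x-axis; with |MW| = 28.0, W = M + 28.0·(cos 80.400°, sin 80.400°) = (32.821, 8.1876). MW is perpendicular to WD; with |WD| = 22.6 on the right of MW, D = W + 22.6·(0.98600, -0.16677) = (55.104, 4.4187). Then |SD| = |D − S| = 55.281.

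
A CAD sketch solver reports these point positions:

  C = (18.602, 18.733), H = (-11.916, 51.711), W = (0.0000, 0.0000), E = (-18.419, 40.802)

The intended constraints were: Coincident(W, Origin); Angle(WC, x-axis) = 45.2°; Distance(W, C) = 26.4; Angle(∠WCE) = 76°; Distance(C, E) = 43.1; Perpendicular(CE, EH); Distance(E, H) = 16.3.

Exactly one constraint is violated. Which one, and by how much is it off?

Distance(E, H) = 16.3 — off by 3.60.

W = (0.00, 0.00) ✓; WC at 45.20° ✓; |WC| = 26.40 ✓; ∠WCE = 76.00° ✓; |CE| = 43.10 ✓; ∠(CE, EH) = 90.00° ✓; |EH| = 12.70 ✗.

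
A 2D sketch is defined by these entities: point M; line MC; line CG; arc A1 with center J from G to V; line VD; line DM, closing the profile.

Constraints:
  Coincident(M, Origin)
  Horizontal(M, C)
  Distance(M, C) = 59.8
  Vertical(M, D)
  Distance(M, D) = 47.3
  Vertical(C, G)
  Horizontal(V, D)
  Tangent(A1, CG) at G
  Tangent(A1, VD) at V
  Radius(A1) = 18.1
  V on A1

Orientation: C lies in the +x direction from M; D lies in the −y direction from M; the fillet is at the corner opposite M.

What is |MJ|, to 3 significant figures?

50.9

M is at the origin; MC is horizontal with |MC| = 59.8 and C on the +x side, so C = (59.8, 0.00). MD is vertical with |MD| = 47.3 and D on the −y side, so D = (0.00, -47.3). The virtual corner opposite M is at (59.8, -47.3). Since A1 is tangent to CG there, JG ⟂ CG and since A1 is tangent to VD there, JV ⟂ VD, with radius 18.1, so the center J sits 18.1 in from both sides at J = (41.7, -29.2). Then |MJ| = |J − M| = 50.9.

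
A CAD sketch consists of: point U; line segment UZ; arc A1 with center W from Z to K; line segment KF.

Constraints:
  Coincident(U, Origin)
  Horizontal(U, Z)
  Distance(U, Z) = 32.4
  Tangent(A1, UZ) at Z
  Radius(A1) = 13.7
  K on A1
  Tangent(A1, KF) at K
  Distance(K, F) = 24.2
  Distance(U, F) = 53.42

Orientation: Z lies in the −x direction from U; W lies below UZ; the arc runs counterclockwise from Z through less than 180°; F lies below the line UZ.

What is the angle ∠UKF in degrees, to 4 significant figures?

87.12°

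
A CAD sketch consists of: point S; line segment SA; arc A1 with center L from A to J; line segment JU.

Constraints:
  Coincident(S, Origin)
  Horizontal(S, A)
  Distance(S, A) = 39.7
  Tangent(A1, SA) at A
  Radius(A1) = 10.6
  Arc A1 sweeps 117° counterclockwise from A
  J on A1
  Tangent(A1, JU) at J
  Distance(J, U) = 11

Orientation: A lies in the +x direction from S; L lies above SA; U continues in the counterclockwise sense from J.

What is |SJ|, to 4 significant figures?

51.50

S is at the origin; SA is horizontal with |SA| = 39.7 and A on the +x side, so A = (39.70, 0.000). Tangency of A1 to SA means the radius LA is perpendicular to SA, so L = A + (0, 10.6) = (39.70, 10.60). On A1, A sits at bearing -90° from L; a 117° counterclockwise sweep puts J at bearing 27°, so J = L + 10.6·(cos 27°, sin 27°) = (49.14, 15.41). Then |SJ| = |J − S| = 51.50.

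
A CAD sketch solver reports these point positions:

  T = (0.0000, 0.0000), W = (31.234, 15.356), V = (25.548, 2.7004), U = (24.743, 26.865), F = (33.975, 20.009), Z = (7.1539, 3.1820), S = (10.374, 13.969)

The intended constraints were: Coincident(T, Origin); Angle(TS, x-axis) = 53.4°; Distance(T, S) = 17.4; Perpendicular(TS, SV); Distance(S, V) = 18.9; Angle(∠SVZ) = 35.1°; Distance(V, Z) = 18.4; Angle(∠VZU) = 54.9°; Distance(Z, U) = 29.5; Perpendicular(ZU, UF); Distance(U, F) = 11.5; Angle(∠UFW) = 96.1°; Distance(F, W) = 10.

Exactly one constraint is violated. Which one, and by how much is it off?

Distance(F, W) = 10 — off by 4.60.

T = (0.00, 0.00) ✓; TS at 53.40° ✓; |TS| = 17.40 ✓; ∠(TS, SV) = 90.00° ✓; |SV| = 18.90 ✓; ∠SVZ = 35.10° ✓; |VZ| = 18.40 ✓; ∠VZU = 54.90° ✓; |ZU| = 29.50 ✓; ∠(ZU, UF) = 90.00° ✓; |UF| = 11.50 ✓; ∠UFW = 96.10° ✓; |FW| = 5.400 ✗.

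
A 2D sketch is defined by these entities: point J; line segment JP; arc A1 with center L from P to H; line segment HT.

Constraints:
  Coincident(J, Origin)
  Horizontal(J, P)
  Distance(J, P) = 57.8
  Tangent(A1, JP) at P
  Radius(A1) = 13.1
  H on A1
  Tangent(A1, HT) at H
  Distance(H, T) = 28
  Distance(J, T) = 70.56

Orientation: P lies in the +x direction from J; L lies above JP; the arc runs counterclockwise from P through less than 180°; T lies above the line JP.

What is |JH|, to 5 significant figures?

71.892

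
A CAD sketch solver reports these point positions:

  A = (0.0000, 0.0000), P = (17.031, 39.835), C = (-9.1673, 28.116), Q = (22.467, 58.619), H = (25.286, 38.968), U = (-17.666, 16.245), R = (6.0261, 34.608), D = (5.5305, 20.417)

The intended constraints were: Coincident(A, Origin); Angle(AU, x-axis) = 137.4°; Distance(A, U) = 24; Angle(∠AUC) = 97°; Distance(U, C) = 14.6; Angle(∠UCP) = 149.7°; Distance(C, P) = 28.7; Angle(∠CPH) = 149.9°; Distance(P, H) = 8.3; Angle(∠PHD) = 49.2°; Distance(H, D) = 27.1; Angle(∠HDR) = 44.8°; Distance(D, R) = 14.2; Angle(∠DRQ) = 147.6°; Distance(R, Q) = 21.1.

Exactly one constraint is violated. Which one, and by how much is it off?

Distance(R, Q) = 21.1 — off by 8.00.

A = (0.00, 0.00) ✓; AU at 137.4° ✓; |AU| = 24.00 ✓; ∠AUC = 97.00° ✓; |UC| = 14.60 ✓; ∠UCP = 149.7° ✓; |CP| = 28.70 ✓; ∠CPH = 149.9° ✓; |PH| = 8.300 ✓; ∠PHD = 49.19° ✓; |HD| = 27.10 ✓; ∠HDR = 44.80° ✓; |DR| = 14.20 ✓; ∠DRQ = 147.6° ✓; |RQ| = 29.10 ✗.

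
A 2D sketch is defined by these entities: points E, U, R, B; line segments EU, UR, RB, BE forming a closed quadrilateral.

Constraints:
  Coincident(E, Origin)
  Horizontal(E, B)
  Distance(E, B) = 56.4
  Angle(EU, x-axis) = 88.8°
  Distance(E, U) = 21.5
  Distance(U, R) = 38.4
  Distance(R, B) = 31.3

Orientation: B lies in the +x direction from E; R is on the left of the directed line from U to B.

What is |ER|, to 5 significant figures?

46.415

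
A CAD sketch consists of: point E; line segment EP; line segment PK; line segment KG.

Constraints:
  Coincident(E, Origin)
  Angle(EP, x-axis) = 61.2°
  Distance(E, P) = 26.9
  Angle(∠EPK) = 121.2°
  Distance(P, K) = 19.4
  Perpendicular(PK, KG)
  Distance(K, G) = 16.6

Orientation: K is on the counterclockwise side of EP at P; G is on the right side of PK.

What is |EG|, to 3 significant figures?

51.8

E is at the origin; EP runs at 61.2° with length 26.9, so P = 26.9·(cos 61.2°, sin 61.2°) = (13.0, 23.6). ∠EPK = 121.2°, so PK runs at 61.2° + (180° − 121.2°) = 120° from the x-axis; with |PK| = 19.4, K = P + 19.4·(cos 120°, sin 120°) = (3.26, 40.4). The perpendicularity gives KG at right angles to PK; with |KG| = 16.6 on the right of PK, G = K + 16.6·(0.866, 0.500) = (17.6, 48.7). Then |EG| = |G − E| = 51.8.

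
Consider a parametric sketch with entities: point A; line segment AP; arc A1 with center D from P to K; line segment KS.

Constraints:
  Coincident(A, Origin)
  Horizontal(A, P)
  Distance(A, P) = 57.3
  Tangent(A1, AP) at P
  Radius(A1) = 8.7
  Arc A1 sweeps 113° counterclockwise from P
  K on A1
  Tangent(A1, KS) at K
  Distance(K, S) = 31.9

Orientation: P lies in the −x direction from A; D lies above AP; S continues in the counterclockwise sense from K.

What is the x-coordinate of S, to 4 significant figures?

-61.76

On A1, P sits at bearing -90° from D; a 113° counterclockwise sweep puts K at bearing 23°, so K = D + 8.7·(cos 23°, sin 23°) = (-49.29, 12.10). A1 meets KS tangentially, so DK is at right angles to KS, so KS runs along (−sin 23°, cos 23°); with |KS| = 31.9, S = (-61.76, 41.46). So S.x = -61.76.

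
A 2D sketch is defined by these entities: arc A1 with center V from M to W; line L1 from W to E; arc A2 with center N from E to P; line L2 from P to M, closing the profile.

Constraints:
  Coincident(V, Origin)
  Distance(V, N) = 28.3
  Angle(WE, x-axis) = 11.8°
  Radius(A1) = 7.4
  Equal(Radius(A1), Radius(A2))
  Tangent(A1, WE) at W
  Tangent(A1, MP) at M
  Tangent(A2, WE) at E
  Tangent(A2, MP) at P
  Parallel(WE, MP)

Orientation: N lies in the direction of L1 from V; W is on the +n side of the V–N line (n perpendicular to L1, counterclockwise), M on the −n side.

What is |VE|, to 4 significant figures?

29.25

The slot axis is L1's direction at 11.8°, so u = (cos 11.8°, sin 11.8°) = (0.9789, 0.2045) and n = (−sin 11.8°, cos 11.8°) = (-0.2045, 0.9789). V is at the origin and N lies 28.3 along u from V, so N = 28.3·u = (27.70, 5.787). Tangency of A1 to both parallel lines with radius 7.4 puts W and M at V ± 7.4·n: W = (-1.513, 7.244), M = (1.513, -7.244). Equal radii place E and P the same way about N: E = N + 7.4·n = (26.19, 13.03), P = N − 7.4·n = (29.22, -1.456). Then |VE| = |E − V| = 29.25.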